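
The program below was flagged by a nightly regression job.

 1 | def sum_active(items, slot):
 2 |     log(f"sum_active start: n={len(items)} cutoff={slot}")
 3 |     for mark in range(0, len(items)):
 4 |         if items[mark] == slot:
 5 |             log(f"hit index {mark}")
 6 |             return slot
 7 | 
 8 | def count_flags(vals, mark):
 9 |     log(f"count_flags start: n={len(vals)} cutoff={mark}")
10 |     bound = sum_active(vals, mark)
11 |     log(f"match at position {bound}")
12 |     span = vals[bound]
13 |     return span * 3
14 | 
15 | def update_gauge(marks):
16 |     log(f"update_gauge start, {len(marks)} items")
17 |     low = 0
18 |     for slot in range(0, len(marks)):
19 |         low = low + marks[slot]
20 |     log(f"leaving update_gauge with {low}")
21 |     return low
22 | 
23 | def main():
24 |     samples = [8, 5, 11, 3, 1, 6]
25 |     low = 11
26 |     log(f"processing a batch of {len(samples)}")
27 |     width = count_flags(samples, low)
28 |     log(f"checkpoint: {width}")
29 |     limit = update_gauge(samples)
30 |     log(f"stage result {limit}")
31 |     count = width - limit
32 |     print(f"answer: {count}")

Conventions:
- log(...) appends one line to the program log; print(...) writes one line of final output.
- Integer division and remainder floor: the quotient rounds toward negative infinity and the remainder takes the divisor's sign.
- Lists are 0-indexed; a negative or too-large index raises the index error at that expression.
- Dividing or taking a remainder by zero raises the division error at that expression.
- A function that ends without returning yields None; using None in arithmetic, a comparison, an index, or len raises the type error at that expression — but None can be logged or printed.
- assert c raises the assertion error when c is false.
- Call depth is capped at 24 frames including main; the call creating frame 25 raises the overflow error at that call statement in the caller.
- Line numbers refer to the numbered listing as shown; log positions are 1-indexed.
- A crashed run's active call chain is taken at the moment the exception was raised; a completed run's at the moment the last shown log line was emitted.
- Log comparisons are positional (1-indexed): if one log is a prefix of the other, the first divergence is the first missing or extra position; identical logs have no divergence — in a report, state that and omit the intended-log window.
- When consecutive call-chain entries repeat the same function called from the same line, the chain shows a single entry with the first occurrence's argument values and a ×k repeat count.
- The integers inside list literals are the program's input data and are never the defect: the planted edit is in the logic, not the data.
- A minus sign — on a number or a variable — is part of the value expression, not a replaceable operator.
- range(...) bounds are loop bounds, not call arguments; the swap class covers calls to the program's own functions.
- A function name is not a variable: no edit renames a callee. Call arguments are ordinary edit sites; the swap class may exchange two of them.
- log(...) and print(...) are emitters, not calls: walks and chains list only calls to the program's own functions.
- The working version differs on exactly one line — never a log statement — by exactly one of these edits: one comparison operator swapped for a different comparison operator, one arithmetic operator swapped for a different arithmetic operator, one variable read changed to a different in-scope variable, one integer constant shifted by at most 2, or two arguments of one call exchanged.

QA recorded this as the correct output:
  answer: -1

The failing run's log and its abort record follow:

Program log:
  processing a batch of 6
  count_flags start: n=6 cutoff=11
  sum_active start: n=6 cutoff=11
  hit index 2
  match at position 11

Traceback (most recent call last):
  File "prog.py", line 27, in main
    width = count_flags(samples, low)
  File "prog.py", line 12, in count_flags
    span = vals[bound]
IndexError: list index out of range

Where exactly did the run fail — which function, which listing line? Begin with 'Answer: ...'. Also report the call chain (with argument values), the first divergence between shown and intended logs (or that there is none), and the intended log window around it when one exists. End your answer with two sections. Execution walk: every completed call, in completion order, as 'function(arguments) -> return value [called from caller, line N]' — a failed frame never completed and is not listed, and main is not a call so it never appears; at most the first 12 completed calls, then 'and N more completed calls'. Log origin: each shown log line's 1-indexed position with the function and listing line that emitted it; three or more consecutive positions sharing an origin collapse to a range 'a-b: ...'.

Answer: the error was raised in count_flags, line 12.
Core observation: Log line 5 is where behavior first shows: 'match at position 11' appears instead of 'match at position 2'.
Call chain: main -> count_flags([8, 5, 11, 3, 1, 6], 11) (called at line 27).
First divergence: position 5 — shown 'match at position 11', intended 'match at position 2'.
Intended log window:
  3: sum_active start: n=6 cutoff=11
  4: hit index 2
  5: match at position 2
  6: checkpoint: 33
Execution walk:
  sum_active([8, 5, 11, 3, 1, 6], 11) -> 11  [called from count_flags, line 10]
Log origin:
  1 — main, line 26
  2 — count_flags, line 9
  3 — sum_active, line 2
  4 — sum_active, line 5
  5 — count_flags, line 11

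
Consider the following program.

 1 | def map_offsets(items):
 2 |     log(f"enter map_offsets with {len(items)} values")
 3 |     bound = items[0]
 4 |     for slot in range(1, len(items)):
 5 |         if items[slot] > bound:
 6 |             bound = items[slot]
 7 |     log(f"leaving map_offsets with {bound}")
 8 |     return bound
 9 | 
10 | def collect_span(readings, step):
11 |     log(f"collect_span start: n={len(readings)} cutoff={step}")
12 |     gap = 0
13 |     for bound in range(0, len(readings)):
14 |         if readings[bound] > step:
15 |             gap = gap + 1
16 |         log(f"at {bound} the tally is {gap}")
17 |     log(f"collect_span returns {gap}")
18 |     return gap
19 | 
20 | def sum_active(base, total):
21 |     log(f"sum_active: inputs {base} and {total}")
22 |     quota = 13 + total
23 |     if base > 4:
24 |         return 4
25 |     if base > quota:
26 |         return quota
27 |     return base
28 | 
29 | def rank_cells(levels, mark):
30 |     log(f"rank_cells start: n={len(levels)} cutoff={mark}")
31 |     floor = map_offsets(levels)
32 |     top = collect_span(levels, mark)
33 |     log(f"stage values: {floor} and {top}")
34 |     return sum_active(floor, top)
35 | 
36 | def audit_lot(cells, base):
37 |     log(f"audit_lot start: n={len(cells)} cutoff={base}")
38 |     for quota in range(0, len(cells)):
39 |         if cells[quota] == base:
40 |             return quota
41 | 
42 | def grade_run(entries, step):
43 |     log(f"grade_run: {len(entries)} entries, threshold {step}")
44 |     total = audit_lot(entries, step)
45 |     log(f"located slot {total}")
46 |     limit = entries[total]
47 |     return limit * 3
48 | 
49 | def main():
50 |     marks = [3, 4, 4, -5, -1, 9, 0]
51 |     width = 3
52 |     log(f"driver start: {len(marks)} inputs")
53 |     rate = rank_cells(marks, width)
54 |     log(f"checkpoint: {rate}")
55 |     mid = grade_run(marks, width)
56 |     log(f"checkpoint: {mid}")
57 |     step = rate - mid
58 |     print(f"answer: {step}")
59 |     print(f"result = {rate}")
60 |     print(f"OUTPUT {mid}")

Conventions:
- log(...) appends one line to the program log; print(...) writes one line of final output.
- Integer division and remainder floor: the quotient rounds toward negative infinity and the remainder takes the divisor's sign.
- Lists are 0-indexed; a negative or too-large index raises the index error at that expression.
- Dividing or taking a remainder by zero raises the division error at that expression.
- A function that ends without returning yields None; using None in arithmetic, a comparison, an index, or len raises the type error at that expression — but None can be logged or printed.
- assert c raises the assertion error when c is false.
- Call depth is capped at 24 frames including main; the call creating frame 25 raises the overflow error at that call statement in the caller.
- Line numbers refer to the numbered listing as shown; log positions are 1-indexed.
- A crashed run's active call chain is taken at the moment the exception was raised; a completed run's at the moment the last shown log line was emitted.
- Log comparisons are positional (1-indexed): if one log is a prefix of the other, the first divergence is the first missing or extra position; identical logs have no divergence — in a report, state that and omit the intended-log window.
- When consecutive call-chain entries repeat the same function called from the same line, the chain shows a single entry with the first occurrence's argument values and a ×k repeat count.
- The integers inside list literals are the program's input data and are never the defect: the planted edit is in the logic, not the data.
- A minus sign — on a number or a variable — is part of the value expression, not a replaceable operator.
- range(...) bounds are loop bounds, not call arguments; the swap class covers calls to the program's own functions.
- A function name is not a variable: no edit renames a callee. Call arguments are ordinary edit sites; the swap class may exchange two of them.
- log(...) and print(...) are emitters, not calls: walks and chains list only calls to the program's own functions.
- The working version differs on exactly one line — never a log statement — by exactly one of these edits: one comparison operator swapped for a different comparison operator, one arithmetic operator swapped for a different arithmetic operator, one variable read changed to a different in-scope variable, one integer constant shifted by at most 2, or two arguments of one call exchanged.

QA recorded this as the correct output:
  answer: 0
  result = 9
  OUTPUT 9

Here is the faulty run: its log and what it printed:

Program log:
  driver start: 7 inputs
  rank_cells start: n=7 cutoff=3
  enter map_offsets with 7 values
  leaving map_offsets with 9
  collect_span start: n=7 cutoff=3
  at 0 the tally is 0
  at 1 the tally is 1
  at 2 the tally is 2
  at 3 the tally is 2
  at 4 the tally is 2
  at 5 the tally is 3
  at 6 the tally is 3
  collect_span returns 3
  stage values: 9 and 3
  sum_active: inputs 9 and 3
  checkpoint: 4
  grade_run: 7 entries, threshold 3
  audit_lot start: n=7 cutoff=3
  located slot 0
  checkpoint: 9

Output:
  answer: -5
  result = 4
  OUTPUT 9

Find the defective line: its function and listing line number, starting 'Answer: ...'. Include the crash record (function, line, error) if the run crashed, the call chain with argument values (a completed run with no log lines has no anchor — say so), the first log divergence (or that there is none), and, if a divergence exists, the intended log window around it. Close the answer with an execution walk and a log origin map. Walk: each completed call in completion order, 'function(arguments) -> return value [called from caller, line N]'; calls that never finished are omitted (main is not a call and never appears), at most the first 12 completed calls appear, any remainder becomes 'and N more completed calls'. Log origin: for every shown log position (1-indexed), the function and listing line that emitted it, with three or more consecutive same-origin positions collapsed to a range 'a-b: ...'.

Answer: the defect is in sum_active at line 23.
Key fact: Position 16 is the first bad log line: 'checkpoint: 4' should read 'checkpoint: 9'.
Call chain: main.
First divergence: position 16 — the shown line 'checkpoint: 4' should read 'checkpoint: 9'.
Intended log window:
  14: stage values: 9 and 3
  15: sum_active: inputs 9 and 3
  16: checkpoint: 9
  17: grade_run: 7 entries, threshold 3
Execution walk:
  map_offsets([3, 4, 4, -5, -1, 9, 0]) -> 9  [called from rank_cells, line 31]
  collect_span([3, 4, 4, -5, -1, 9, 0], 3) -> 3  [called from rank_cells, line 32]
  sum_active(9, 3) -> 4  [called from rank_cells, line 34]
  rank_cells([3, 4, 4, -5, -1, 9, 0], 3) -> 4  [called from main, line 53]
  audit_lot([3, 4, 4, -5, -1, 9, 0], 3) -> 0  [called from grade_run, line 44]
  grade_run([3, 4, 4, -5, -1, 9, 0], 3) -> 9  [called from main, line 55]
Origin of each log line:
  1: from main, line 52
  2: from rank_cells, line 30
  3: from map_offsets, line 2
  4: from map_offsets, line 7
  5: from collect_span, line 11
  6-12: from collect_span, line 16
  13: from collect_span, line 17
  14: from rank_cells, line 33
  15: from sum_active, line 21
  16: from main, line 54
  17: from grade_run, line 43
  18: from audit_lot, line 37
  19: from grade_run, line 45
  20: from main, line 56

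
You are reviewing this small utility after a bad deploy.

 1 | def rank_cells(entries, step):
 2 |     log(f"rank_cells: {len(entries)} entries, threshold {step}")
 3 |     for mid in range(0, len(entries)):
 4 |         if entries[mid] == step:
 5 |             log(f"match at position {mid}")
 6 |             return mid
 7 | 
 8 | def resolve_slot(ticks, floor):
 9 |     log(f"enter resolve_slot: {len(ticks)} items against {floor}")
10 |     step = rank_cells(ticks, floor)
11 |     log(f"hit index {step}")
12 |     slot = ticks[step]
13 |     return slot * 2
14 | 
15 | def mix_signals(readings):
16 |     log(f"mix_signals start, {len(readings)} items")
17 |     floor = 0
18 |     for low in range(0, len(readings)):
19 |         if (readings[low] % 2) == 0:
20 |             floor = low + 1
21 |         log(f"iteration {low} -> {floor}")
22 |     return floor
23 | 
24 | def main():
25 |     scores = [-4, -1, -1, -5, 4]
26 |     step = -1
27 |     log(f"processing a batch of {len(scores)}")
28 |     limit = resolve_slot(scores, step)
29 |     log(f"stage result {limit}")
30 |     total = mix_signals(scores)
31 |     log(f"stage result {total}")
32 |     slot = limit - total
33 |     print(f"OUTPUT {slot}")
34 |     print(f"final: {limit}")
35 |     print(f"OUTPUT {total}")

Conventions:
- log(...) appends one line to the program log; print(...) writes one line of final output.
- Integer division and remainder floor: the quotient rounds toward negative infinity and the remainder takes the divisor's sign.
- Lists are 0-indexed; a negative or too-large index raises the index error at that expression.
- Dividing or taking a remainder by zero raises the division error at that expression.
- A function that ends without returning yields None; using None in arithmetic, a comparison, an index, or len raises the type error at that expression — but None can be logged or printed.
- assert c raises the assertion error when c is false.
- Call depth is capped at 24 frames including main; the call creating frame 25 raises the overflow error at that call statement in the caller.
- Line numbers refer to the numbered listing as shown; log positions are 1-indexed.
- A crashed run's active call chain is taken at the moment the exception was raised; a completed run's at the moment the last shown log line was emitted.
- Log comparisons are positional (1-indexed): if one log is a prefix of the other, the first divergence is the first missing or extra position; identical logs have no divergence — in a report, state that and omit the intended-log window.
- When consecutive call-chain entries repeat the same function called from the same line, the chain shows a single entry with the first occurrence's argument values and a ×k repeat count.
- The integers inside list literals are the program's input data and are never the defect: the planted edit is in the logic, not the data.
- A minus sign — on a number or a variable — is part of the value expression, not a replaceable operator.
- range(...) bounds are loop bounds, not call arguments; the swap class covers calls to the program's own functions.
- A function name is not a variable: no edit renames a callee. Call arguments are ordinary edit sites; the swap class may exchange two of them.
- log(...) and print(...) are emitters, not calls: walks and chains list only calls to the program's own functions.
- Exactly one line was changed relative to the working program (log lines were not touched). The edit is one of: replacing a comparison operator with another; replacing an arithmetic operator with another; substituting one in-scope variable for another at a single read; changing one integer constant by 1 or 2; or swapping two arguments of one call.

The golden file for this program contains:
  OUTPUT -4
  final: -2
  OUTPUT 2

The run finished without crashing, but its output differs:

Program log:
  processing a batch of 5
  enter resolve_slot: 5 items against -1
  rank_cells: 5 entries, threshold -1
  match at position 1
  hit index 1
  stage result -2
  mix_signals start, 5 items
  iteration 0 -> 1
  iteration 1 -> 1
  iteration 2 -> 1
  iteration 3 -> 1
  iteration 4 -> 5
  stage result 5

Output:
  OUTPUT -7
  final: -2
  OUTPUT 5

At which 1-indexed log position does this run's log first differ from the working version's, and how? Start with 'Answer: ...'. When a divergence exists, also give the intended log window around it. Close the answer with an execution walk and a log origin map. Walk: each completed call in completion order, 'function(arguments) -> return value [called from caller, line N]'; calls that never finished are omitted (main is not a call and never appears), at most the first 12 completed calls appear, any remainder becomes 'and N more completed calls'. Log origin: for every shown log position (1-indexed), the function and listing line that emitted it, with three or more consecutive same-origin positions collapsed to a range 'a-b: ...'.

Answer: position 12; shown 'iteration 4 -> 5' vs intended 'iteration 4 -> 2'.
Intended log window:
  10: iteration 2 -> 1
  11: iteration 3 -> 1
  12: iteration 4 -> 2
  13: stage result 2
Execution walk:
  rank_cells([-4, -1, -1, -5, 4], -1) -> 1  [called from resolve_slot, line 10]
  resolve_slot([-4, -1, -1, -5, 4], -1) -> -2  [called from main, line 28]
  mix_signals([-4, -1, -1, -5, 4]) -> 5  [called from main, line 30]
Origin of each log line:
  1: emitted by main (line 27)
  2: emitted by resolve_slot (line 9)
  3: emitted by rank_cells (line 2)
  4: emitted by rank_cells (line 5)
  5: emitted by resolve_slot (line 11)
  6: emitted by main (line 29)
  7: emitted by mix_signals (line 16)
  8-12: emitted by mix_signals (line 21)
  13: emitted by main (line 31)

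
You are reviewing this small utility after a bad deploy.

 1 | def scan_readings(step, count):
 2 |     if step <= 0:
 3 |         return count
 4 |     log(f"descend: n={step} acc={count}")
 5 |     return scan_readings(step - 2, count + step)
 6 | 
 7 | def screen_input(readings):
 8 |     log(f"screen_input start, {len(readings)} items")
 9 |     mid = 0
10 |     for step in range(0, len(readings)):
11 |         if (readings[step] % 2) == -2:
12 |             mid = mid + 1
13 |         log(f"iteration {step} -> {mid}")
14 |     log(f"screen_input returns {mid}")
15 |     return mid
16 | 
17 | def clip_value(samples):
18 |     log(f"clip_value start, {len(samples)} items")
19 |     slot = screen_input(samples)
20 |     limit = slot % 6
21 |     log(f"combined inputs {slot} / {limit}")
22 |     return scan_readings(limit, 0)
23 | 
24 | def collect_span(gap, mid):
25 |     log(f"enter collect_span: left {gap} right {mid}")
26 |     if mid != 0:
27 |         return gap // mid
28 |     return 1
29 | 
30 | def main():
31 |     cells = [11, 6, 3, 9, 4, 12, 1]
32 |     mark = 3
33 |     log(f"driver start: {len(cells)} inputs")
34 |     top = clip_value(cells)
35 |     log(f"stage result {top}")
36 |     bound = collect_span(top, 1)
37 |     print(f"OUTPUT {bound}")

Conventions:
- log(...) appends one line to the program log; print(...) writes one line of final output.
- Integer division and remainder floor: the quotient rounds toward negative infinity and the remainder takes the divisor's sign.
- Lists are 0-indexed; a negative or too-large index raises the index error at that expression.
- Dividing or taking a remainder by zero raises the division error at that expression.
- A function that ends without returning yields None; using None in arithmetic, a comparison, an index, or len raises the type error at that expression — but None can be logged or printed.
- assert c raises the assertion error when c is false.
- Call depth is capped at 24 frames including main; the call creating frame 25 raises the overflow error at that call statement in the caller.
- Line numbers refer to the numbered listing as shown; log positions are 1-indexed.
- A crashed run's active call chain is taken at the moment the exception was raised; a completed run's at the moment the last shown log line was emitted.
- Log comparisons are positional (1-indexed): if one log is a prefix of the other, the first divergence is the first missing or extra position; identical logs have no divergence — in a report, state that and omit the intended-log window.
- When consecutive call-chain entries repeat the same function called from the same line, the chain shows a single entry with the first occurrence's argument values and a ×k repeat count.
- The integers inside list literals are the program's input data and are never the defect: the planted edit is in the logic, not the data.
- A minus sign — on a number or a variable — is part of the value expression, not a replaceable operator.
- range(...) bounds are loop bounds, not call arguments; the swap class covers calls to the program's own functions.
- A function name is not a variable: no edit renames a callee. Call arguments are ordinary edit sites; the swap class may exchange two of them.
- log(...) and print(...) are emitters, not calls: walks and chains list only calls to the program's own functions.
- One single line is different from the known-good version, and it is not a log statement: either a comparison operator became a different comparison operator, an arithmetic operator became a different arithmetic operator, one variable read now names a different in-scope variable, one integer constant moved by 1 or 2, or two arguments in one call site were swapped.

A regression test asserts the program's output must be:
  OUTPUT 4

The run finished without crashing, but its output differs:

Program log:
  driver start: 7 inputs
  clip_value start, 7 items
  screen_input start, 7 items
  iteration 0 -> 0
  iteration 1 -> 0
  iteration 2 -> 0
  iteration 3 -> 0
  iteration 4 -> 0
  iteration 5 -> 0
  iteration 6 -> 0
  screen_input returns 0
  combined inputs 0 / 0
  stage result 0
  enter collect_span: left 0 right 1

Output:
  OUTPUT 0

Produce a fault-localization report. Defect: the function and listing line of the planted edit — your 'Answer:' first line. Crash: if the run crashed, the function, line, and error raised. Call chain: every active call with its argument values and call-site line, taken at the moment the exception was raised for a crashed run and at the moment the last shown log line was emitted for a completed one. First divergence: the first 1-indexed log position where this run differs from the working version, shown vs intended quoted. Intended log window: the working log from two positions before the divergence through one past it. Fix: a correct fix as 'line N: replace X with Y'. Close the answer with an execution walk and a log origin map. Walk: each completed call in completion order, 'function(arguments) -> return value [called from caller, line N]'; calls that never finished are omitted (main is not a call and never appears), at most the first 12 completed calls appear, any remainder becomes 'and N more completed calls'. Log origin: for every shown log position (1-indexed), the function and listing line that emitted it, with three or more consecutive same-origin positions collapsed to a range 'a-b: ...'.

Answer: the defect is in screen_input at line 11.
Key fact: Everything matches until log position 5, which reads 'iteration 1 -> 0' in place of 'iteration 1 -> 1'.
Call chain: main -> collect_span(0, 1) (called at line 36).
First divergence: position 5; shown 'iteration 1 -> 0' vs intended 'iteration 1 -> 1'.
Intended log window:
  3: screen_input start, 7 items
  4: iteration 0 -> 0
  5: iteration 1 -> 1
  6: iteration 2 -> 1
Execution walk:
  screen_input([11, 6, 3, 9, 4, 12, 1]) -> 0  [called from clip_value, line 19]
  scan_readings(0, 0) -> 0  [called from clip_value, line 22]
  clip_value([11, 6, 3, 9, 4, 12, 1]) -> 0  [called from main, line 34]
  collect_span(0, 1) -> 0  [called from main, line 36]
Log line origins:
  1: from main, line 33
  2: from clip_value, line 18
  3: from screen_input, line 8
  4-10: from screen_input, line 13
  11: from screen_input, line 14
  12: from clip_value, line 21
  13: from main, line 35
  14: from collect_span, line 25
A correct fix: line 11: replace `-2` with `0`.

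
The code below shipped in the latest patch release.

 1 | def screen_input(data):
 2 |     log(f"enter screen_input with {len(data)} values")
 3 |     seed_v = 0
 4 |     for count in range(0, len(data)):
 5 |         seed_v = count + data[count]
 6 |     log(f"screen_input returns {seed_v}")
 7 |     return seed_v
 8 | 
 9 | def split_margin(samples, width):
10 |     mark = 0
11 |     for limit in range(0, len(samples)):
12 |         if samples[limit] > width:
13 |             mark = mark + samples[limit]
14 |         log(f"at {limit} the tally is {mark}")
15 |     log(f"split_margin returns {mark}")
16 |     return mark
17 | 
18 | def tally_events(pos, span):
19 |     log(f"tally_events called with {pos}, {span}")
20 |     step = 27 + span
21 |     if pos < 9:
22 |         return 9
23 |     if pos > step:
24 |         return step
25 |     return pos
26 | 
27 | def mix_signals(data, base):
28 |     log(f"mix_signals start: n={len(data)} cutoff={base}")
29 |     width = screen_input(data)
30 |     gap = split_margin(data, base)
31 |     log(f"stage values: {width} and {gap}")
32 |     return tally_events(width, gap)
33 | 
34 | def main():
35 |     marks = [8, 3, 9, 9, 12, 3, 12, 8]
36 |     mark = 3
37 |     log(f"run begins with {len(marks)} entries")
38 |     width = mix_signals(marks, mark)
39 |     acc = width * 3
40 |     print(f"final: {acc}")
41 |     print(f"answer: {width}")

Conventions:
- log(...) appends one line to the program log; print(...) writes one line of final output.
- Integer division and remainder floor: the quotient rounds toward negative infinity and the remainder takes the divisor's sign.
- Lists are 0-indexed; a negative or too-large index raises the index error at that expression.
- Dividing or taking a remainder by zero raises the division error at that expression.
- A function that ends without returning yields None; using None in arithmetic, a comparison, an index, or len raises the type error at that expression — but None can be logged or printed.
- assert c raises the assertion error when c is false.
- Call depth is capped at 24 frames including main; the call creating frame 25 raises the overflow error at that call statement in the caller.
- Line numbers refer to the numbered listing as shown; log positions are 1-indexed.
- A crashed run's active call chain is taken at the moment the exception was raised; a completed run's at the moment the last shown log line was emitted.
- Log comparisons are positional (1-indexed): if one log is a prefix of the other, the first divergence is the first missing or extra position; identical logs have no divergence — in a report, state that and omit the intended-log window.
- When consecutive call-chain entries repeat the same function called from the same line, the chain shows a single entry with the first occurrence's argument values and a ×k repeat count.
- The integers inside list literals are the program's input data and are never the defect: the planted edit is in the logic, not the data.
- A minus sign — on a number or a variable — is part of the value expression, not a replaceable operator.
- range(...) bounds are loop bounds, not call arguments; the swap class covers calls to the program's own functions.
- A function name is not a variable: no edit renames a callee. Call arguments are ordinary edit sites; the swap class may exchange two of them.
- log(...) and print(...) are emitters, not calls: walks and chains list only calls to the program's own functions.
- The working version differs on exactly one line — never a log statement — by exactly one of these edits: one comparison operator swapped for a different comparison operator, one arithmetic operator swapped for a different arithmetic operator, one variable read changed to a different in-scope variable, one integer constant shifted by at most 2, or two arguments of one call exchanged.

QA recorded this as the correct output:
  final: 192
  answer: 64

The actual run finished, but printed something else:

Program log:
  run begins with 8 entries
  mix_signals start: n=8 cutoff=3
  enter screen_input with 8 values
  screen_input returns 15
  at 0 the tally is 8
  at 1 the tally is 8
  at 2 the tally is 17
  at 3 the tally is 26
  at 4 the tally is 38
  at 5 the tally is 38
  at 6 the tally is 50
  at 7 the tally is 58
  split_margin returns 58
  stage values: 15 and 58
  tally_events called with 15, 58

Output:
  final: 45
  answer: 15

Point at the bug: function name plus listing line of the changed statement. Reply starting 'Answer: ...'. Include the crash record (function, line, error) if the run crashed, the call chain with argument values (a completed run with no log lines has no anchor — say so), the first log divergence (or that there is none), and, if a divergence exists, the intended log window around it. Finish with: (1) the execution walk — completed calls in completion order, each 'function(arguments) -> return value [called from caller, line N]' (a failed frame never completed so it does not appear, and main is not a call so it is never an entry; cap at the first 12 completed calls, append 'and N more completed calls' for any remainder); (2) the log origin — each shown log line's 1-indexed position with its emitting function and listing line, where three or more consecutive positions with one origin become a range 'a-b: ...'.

Answer: the defect is in screen_input at line 5.
Core observation: Everything matches until log position 4, which reads 'screen_input returns 15' in place of 'screen_input returns 64'.
Call chain: main -> mix_signals([8, 3, 9, 9, 12, 3, 12, 8], 3) (called at line 38) -> tally_events(15, 58) (called at line 32).
First divergence: at position 4 the run shows 'screen_input returns 15' where the working version logs 'screen_input returns 64'.
Intended log window:
  2: mix_signals start: n=8 cutoff=3
  3: enter screen_input with 8 values
  4: screen_input returns 64
  5: at 0 the tally is 8
Execution walk:
  screen_input([8, 3, 9, 9, 12, 3, 12, 8]) -> 15  [called from mix_signals, line 29]
  split_margin([8, 3, 9, 9, 12, 3, 12, 8], 3) -> 58  [called from mix_signals, line 30]
  tally_events(15, 58) -> 15  [called from mix_signals, line 32]
  mix_signals([8, 3, 9, 9, 12, 3, 12, 8], 3) -> 15  [called from main, line 38]
Log origin:
  1: logged in main at line 37
  2: logged in mix_signals at line 28
  3: logged in screen_input at line 2
  4: logged in screen_input at line 6
  5-12: logged in split_margin at line 14
  13: logged in split_margin at line 15
  14: logged in mix_signals at line 31
  15: logged in tally_events at line 19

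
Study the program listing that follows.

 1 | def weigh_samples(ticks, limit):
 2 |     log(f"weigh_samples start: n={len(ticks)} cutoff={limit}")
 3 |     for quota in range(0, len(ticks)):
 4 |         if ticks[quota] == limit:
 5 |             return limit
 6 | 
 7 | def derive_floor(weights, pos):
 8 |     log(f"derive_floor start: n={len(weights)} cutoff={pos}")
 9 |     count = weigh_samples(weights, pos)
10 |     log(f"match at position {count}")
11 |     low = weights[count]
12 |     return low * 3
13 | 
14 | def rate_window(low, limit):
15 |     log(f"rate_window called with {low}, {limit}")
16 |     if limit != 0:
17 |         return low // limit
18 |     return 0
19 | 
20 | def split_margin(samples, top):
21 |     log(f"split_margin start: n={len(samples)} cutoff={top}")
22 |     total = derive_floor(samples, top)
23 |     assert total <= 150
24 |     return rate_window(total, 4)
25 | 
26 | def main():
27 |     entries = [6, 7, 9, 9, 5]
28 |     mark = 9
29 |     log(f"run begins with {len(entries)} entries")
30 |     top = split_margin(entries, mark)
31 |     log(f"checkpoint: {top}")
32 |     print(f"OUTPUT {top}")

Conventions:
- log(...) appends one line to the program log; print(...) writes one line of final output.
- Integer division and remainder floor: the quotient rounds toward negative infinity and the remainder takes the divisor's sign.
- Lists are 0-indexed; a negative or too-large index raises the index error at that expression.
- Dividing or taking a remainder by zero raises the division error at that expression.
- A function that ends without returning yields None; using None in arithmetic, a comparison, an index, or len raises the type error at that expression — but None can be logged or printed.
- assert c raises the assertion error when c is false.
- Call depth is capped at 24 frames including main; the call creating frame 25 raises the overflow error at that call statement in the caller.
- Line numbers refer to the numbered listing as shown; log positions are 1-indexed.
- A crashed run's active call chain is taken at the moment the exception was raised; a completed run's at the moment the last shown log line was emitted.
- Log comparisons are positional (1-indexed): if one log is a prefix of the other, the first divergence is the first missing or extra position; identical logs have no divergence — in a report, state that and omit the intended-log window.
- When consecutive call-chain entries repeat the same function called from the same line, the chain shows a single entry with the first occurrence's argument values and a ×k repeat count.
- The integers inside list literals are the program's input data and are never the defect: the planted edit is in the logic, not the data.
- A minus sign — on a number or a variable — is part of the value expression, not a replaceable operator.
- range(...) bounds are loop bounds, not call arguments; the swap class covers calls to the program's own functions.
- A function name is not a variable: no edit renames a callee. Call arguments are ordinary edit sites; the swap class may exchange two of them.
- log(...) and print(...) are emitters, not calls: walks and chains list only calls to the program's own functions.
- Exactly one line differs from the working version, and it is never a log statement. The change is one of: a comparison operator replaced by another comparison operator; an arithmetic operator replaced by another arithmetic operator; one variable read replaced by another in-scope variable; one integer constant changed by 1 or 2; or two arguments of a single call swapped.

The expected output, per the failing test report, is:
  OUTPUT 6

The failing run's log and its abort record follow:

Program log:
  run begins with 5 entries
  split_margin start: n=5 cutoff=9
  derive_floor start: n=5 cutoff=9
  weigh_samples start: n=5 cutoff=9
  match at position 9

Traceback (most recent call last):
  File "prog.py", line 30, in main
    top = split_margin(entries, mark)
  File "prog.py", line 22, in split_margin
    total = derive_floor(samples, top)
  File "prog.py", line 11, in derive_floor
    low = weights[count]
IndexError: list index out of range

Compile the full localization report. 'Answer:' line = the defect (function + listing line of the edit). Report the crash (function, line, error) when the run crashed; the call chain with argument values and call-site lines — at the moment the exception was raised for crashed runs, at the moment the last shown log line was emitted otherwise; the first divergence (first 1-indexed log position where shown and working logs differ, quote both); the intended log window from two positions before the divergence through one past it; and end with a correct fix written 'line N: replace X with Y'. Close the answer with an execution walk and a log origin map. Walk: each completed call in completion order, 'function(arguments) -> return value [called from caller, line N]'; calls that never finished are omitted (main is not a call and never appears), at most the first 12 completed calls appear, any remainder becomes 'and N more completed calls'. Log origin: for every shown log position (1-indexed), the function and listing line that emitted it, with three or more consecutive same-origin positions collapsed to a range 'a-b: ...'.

Answer: the defect is in weigh_samples at line 5.
Core observation: At log position 5 the runs split — shown 'match at position 9', but the working version logs 'match at position 2'.
Crash: derive_floor, line 11, IndexError.
Call chain: main -> split_margin([6, 7, 9, 9, 5], 9) (called at line 30) -> derive_floor([6, 7, 9, 9, 5], 9) (called at line 22).
First divergence: position 5 — the shown line 'match at position 9' should read 'match at position 2'.
Intended log window:
  3: derive_floor start: n=5 cutoff=9
  4: weigh_samples start: n=5 cutoff=9
  5: match at position 2
  6: rate_window called with 27, 4
Execution walk:
  weigh_samples([6, 7, 9, 9, 5], 9) -> 9  [called from derive_floor, line 9]
Log origins:
  1: emitted by main (line 29)
  2: emitted by split_margin (line 21)
  3: emitted by derive_floor (line 8)
  4: emitted by weigh_samples (line 2)
  5: emitted by derive_floor (line 10)
A correct fix: line 5: replace `limit` with `quota`.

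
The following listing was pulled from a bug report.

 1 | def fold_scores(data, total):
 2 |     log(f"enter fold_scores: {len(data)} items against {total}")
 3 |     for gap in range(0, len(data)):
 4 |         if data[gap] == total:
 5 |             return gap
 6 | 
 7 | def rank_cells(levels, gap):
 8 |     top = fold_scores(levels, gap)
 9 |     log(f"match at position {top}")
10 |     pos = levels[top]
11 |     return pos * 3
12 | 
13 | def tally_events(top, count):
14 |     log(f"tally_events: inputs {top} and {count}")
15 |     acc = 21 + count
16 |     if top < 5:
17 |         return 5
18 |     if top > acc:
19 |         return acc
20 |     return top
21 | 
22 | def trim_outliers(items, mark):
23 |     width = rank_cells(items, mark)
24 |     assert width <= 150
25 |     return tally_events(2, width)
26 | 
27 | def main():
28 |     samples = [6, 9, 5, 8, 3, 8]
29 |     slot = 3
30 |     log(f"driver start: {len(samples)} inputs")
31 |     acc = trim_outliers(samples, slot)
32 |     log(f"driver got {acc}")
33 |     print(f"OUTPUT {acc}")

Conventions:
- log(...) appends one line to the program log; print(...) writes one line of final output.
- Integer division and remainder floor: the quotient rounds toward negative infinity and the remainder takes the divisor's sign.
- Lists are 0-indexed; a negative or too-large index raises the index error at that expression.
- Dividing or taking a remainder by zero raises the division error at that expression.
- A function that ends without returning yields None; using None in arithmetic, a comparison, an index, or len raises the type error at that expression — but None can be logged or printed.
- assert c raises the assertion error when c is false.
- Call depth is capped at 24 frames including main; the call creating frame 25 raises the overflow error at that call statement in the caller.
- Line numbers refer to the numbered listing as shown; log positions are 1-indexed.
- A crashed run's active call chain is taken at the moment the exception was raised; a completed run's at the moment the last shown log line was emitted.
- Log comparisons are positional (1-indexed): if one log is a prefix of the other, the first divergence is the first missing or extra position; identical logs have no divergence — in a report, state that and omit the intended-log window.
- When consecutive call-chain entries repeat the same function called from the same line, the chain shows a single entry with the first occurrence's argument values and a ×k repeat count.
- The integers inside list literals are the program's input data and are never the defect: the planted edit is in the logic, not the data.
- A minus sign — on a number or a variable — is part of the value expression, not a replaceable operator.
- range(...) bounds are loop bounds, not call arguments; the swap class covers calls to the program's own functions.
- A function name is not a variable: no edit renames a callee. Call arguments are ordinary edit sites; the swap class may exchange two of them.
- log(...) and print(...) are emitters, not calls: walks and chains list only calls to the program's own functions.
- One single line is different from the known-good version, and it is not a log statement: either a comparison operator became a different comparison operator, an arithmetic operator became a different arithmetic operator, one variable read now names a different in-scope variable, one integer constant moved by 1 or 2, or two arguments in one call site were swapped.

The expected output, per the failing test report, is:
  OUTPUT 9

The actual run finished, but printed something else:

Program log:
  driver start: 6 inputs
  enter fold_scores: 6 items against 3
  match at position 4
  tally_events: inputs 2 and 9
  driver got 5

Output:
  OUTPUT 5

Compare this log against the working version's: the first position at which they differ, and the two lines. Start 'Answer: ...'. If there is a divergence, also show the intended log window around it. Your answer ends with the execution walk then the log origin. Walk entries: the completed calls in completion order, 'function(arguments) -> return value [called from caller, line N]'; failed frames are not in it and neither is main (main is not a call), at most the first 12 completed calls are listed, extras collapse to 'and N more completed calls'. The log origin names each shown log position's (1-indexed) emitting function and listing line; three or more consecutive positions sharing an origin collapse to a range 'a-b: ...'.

Answer: position 4; shown 'tally_events: inputs 2 and 9' vs intended 'tally_events: inputs 9 and 2'.
Intended log window:
  2: enter fold_scores: 6 items against 3
  3: match at position 4
  4: tally_events: inputs 9 and 2
  5: driver got 9
Execution walk:
  fold_scores([6, 9, 5, 8, 3, 8], 3) -> 4  [called from rank_cells, line 8]
  rank_cells([6, 9, 5, 8, 3, 8], 3) -> 9  [called from trim_outliers, line 23]
  tally_events(2, 9) -> 5  [called from trim_outliers, line 25]
  trim_outliers([6, 9, 5, 8, 3, 8], 3) -> 5  [called from main, line 31]
Origin of each log line:
  1: emitted by main (line 30)
  2: emitted by fold_scores (line 2)
  3: emitted by rank_cells (line 9)
  4: emitted by tally_events (line 14)
  5: emitted by main (line 32)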